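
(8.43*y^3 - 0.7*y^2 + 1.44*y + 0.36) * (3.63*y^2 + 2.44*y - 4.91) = 30.6009*y^5 + 18.0282*y^4 - 37.8721*y^3 + 8.2574*y^2 - 6.192*y - 1.7676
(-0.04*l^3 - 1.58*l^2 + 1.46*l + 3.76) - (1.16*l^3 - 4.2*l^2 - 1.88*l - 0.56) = -1.2*l^3 + 2.62*l^2 + 3.34*l + 4.32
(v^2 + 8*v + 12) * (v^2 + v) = v^4 + 9*v^3 + 20*v^2 + 12*v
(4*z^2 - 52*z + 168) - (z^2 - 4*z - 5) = 3*z^2 - 48*z + 173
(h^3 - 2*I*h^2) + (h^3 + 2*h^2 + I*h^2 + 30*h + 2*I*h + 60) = 2*h^3 + 2*h^2 - I*h^2 + 30*h + 2*I*h + 60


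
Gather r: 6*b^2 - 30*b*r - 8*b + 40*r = 6*b^2 - 8*b + r*(40 - 30*b)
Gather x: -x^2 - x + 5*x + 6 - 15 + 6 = -x^2 + 4*x - 3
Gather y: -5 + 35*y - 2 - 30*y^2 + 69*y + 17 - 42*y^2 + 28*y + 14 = -72*y^2 + 132*y + 24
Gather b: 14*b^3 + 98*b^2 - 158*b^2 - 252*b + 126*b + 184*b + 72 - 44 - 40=14*b^3 - 60*b^2 + 58*b - 12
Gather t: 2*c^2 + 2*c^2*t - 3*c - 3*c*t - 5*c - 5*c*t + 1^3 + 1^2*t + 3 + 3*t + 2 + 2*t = 2*c^2 - 8*c + t*(2*c^2 - 8*c + 6) + 6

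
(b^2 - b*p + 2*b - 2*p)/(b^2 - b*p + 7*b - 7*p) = (b + 2)/(b + 7)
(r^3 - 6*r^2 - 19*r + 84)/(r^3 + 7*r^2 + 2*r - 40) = (r^2 - 10*r + 21)/(r^2 + 3*r - 10)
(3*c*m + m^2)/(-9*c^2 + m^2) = -m/(3*c - m)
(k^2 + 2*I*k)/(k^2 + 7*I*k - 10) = k/(k + 5*I)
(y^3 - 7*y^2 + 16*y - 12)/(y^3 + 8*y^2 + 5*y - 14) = (y^3 - 7*y^2 + 16*y - 12)/(y^3 + 8*y^2 + 5*y - 14)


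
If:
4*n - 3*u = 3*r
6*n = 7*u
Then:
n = 7*u/6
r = 5*u/9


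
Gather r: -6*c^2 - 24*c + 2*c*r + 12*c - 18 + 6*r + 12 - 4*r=-6*c^2 - 12*c + r*(2*c + 2) - 6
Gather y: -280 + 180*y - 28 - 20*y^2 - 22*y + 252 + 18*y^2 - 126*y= -2*y^2 + 32*y - 56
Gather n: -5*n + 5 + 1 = 6 - 5*n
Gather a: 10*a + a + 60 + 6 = 11*a + 66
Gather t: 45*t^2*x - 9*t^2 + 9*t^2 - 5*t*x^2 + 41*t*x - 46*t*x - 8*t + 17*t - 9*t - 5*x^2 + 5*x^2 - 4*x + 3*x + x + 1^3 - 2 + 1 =45*t^2*x + t*(-5*x^2 - 5*x)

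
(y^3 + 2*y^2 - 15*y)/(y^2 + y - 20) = y*(y - 3)/(y - 4)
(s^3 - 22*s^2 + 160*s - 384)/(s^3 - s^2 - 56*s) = (s^2 - 14*s + 48)/(s*(s + 7))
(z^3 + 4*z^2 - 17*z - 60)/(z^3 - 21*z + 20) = (z + 3)/(z - 1)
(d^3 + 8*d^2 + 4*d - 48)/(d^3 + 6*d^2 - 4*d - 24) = (d + 4)/(d + 2)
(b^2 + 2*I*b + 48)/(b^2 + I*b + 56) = (b - 6*I)/(b - 7*I)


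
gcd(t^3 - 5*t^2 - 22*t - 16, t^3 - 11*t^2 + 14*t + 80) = t^2 - 6*t - 16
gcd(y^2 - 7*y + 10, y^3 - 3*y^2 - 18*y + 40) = y^2 - 7*y + 10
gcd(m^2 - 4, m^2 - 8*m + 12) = m - 2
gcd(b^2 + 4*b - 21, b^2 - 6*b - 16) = 1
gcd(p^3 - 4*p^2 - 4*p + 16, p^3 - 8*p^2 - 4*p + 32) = p^2 - 4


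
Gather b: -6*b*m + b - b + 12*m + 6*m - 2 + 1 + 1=-6*b*m + 18*m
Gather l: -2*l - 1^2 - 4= -2*l - 5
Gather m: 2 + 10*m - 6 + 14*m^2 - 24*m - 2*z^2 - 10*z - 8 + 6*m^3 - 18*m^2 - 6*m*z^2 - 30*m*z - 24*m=6*m^3 - 4*m^2 + m*(-6*z^2 - 30*z - 38) - 2*z^2 - 10*z - 12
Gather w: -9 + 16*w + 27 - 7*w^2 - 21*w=-7*w^2 - 5*w + 18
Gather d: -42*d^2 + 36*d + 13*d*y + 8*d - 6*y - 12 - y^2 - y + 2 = -42*d^2 + d*(13*y + 44) - y^2 - 7*y - 10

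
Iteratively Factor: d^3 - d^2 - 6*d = (d + 2)*(d^2 - 3*d) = d*(d + 2)*(d - 3)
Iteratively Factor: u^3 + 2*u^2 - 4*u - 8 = (u + 2)*(u^2 - 4) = (u + 2)^2*(u - 2)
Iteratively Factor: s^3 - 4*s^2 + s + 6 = (s - 3)*(s^2 - s - 2) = (s - 3)*(s - 2)*(s + 1)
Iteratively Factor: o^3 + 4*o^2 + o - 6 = (o + 2)*(o^2 + 2*o - 3) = (o - 1)*(o + 2)*(o + 3)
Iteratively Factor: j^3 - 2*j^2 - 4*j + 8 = (j + 2)*(j^2 - 4*j + 4) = (j - 2)*(j + 2)*(j - 2)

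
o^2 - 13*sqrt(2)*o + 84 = (o - 7*sqrt(2))*(o - 6*sqrt(2))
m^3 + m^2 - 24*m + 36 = (m - 3)*(m - 2)*(m + 6)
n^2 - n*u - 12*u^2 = (n - 4*u)*(n + 3*u)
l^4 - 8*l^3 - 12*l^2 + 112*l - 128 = (l - 8)*(l - 2)^2*(l + 4)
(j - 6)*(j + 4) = j^2 - 2*j - 24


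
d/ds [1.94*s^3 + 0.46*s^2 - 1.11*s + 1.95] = 5.82*s^2 + 0.92*s - 1.11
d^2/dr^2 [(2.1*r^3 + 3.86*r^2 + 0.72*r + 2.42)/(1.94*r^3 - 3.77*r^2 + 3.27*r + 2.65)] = (59.772952*r^6 - 63.673128*r^5 - 198.77628*r^4 - 367.636804*r^3 + 594.630324*r^2 - 122.005968*r + 141.843036)/(7.301384*r^9 - 42.566316*r^8 + 119.639994*r^7 - 167.158769*r^6 + 85.371807*r^5 + 92.922276*r^4 - 120.176877*r^3 + 5.58407999999999*r^2 + 68.890725*r + 18.609625)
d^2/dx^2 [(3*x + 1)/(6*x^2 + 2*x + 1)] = 4*(2*(3*x + 1)*(6*x + 1)^2 - 3*(9*x + 2)*(6*x^2 + 2*x + 1))/(6*x^2 + 2*x + 1)^3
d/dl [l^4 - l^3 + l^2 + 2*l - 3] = 4*l^3 - 3*l^2 + 2*l + 2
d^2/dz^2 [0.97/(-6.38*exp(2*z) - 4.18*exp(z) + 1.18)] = (-0.97*(12.76*exp(z) + 4.18)*(25.52*exp(z) + 8.36)*exp(z) + (24.7544*exp(z) + 4.0546)*(6.38*exp(2*z) + 4.18*exp(z) - 1.18))*exp(z)/(6.38*exp(2*z) + 4.18*exp(z) - 1.18)^3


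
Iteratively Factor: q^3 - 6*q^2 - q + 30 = (q - 3)*(q^2 - 3*q - 10) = (q - 3)*(q + 2)*(q - 5)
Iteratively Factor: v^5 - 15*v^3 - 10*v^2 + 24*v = (v)*(v^4 - 15*v^2 - 10*v + 24) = v*(v + 2)*(v^3 - 2*v^2 - 11*v + 12) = v*(v + 2)*(v + 3)*(v^2 - 5*v + 4) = v*(v - 4)*(v + 2)*(v + 3)*(v - 1)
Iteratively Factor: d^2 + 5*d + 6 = (d + 3)*(d + 2)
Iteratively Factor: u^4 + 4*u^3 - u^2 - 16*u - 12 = (u - 2)*(u^3 + 6*u^2 + 11*u + 6) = (u - 2)*(u + 3)*(u^2 + 3*u + 2) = (u - 2)*(u + 1)*(u + 3)*(u + 2)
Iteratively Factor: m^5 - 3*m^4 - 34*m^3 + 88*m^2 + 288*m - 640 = (m - 5)*(m^4 + 2*m^3 - 24*m^2 - 32*m + 128) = (m - 5)*(m - 2)*(m^3 + 4*m^2 - 16*m - 64) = (m - 5)*(m - 4)*(m - 2)*(m^2 + 8*m + 16) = (m - 5)*(m - 4)*(m - 2)*(m + 4)*(m + 4)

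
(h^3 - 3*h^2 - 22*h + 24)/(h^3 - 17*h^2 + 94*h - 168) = (h^2 + 3*h - 4)/(h^2 - 11*h + 28)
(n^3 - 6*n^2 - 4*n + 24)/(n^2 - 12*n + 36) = (n^2 - 4)/(n - 6)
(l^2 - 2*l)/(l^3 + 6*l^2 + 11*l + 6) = l*(l - 2)/(l^3 + 6*l^2 + 11*l + 6)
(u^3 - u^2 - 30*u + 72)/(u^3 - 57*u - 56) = (-u^3 + u^2 + 30*u - 72)/(-u^3 + 57*u + 56)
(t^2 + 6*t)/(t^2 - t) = (t + 6)/(t - 1)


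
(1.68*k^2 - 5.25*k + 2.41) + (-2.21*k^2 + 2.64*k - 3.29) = -0.53*k^2 - 2.61*k - 0.88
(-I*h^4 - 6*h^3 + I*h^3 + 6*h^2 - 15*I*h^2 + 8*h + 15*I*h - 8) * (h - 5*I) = -I*h^5 - 11*h^4 + I*h^4 + 11*h^3 + 15*I*h^3 - 67*h^2 - 15*I*h^2 + 67*h - 40*I*h + 40*I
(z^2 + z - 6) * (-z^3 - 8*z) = -z^5 - z^4 - 2*z^3 - 8*z^2 + 48*z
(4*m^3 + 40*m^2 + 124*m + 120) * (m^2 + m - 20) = 4*m^5 + 44*m^4 + 84*m^3 - 556*m^2 - 2360*m - 2400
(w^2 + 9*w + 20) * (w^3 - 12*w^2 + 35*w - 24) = w^5 - 3*w^4 - 53*w^3 + 51*w^2 + 484*w - 480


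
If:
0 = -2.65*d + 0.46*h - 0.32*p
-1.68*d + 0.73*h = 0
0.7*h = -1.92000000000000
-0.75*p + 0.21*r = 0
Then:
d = -1.19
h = -2.74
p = 5.93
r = 21.17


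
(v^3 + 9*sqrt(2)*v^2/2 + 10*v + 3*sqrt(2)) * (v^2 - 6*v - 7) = v^5 - 6*v^4 + 9*sqrt(2)*v^4/2 - 27*sqrt(2)*v^3 + 3*v^3 - 60*v^2 - 57*sqrt(2)*v^2/2 - 70*v - 18*sqrt(2)*v - 21*sqrt(2)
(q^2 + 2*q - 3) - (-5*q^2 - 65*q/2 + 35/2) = 6*q^2 + 69*q/2 - 41/2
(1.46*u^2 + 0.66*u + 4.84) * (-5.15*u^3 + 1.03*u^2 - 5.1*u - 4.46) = -7.519*u^5 - 1.8952*u^4 - 31.6922*u^3 - 4.8924*u^2 - 27.6276*u - 21.5864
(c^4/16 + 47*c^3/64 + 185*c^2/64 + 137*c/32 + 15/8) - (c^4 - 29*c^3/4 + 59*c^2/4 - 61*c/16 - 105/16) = -15*c^4/16 + 511*c^3/64 - 759*c^2/64 + 259*c/32 + 135/16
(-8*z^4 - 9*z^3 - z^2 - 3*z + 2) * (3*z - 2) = -24*z^5 - 11*z^4 + 15*z^3 - 7*z^2 + 12*z - 4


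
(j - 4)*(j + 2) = j^2 - 2*j - 8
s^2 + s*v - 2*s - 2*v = (s - 2)*(s + v)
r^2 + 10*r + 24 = (r + 4)*(r + 6)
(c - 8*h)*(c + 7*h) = c^2 - c*h - 56*h^2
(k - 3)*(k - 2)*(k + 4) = k^3 - k^2 - 14*k + 24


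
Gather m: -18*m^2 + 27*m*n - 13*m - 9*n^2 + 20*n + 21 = -18*m^2 + m*(27*n - 13) - 9*n^2 + 20*n + 21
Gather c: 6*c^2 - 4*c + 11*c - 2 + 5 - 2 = 6*c^2 + 7*c + 1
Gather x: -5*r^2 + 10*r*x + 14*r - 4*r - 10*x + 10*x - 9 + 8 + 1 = -5*r^2 + 10*r*x + 10*r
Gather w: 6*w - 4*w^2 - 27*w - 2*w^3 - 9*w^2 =-2*w^3 - 13*w^2 - 21*w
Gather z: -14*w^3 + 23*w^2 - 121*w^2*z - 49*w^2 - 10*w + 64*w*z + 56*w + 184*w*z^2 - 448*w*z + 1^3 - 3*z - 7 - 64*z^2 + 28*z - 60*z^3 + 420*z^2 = -14*w^3 - 26*w^2 + 46*w - 60*z^3 + z^2*(184*w + 356) + z*(-121*w^2 - 384*w + 25) - 6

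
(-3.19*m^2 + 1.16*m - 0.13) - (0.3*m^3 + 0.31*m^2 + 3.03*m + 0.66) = -0.3*m^3 - 3.5*m^2 - 1.87*m - 0.79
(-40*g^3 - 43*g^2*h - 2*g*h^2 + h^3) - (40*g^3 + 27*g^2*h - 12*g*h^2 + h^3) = -80*g^3 - 70*g^2*h + 10*g*h^2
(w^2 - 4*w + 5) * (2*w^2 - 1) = 2*w^4 - 8*w^3 + 9*w^2 + 4*w - 5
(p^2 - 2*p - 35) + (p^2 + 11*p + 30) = 2*p^2 + 9*p - 5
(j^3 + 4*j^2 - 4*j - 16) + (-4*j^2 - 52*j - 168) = j^3 - 56*j - 184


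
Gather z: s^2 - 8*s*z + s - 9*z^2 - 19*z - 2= s^2 + s - 9*z^2 + z*(-8*s - 19) - 2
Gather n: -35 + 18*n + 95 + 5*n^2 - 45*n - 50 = 5*n^2 - 27*n + 10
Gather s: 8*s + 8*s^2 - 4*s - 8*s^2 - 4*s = 0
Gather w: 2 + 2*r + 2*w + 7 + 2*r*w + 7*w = 2*r + w*(2*r + 9) + 9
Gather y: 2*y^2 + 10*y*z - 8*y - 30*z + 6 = 2*y^2 + y*(10*z - 8) - 30*z + 6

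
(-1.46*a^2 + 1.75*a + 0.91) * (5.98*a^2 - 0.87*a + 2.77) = -8.7308*a^4 + 11.7352*a^3 - 0.124899999999999*a^2 + 4.0558*a + 2.5207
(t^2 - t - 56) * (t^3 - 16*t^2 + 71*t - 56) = t^5 - 17*t^4 + 31*t^3 + 769*t^2 - 3920*t + 3136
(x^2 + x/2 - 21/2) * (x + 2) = x^3 + 5*x^2/2 - 19*x/2 - 21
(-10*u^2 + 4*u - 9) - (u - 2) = -10*u^2 + 3*u - 7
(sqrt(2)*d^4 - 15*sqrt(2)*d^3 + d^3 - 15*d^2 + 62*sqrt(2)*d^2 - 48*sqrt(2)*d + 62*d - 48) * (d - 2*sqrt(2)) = sqrt(2)*d^5 - 15*sqrt(2)*d^4 - 3*d^4 + 45*d^3 + 60*sqrt(2)*d^3 - 186*d^2 - 18*sqrt(2)*d^2 - 124*sqrt(2)*d + 144*d + 96*sqrt(2)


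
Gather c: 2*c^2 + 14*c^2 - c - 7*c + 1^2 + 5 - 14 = 16*c^2 - 8*c - 8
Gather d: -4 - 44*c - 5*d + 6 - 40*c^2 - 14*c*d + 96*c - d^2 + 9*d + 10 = -40*c^2 + 52*c - d^2 + d*(4 - 14*c) + 12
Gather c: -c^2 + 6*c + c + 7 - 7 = -c^2 + 7*c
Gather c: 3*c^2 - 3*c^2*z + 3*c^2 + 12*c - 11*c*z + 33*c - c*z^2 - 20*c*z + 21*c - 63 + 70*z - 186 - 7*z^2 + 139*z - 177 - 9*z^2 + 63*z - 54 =c^2*(6 - 3*z) + c*(-z^2 - 31*z + 66) - 16*z^2 + 272*z - 480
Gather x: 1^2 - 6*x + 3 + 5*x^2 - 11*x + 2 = 5*x^2 - 17*x + 6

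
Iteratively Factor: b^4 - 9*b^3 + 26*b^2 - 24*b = (b)*(b^3 - 9*b^2 + 26*b - 24) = b*(b - 3)*(b^2 - 6*b + 8) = b*(b - 4)*(b - 3)*(b - 2)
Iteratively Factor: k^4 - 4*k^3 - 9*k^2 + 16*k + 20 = (k - 2)*(k^3 - 2*k^2 - 13*k - 10) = (k - 2)*(k + 2)*(k^2 - 4*k - 5) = (k - 5)*(k - 2)*(k + 2)*(k + 1)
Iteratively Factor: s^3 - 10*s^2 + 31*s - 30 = (s - 3)*(s^2 - 7*s + 10) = (s - 5)*(s - 3)*(s - 2)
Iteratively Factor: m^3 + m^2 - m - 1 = (m - 1)*(m^2 + 2*m + 1) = (m - 1)*(m + 1)*(m + 1)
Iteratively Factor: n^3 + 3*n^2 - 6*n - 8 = (n - 2)*(n^2 + 5*n + 4) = (n - 2)*(n + 4)*(n + 1)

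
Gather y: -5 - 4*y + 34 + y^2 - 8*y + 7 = y^2 - 12*y + 36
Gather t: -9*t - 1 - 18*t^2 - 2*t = -18*t^2 - 11*t - 1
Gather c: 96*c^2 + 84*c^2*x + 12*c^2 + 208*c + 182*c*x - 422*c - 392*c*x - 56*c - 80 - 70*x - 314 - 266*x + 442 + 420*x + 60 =c^2*(84*x + 108) + c*(-210*x - 270) + 84*x + 108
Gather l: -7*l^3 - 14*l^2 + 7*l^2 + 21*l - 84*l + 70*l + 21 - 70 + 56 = -7*l^3 - 7*l^2 + 7*l + 7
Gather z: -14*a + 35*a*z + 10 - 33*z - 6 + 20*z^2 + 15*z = -14*a + 20*z^2 + z*(35*a - 18) + 4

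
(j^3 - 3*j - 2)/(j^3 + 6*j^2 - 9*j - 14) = (j + 1)/(j + 7)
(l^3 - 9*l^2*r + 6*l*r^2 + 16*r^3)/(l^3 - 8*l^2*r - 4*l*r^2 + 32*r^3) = (l + r)/(l + 2*r)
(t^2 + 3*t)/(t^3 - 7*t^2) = (t + 3)/(t*(t - 7))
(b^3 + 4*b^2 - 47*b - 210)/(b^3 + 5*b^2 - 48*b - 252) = (b + 5)/(b + 6)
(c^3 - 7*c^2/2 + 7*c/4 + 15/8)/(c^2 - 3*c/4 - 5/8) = (4*c^2 - 16*c + 15)/(4*c - 5)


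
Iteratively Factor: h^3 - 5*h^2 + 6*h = (h)*(h^2 - 5*h + 6) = h*(h - 3)*(h - 2)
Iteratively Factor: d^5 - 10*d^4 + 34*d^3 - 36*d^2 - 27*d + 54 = (d - 2)*(d^4 - 8*d^3 + 18*d^2 - 27) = (d - 3)*(d - 2)*(d^3 - 5*d^2 + 3*d + 9) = (d - 3)^2*(d - 2)*(d^2 - 2*d - 3) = (d - 3)^2*(d - 2)*(d + 1)*(d - 3)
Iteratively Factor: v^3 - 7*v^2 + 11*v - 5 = (v - 1)*(v^2 - 6*v + 5) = (v - 1)^2*(v - 5)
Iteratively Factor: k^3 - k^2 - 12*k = (k - 4)*(k^2 + 3*k) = k*(k - 4)*(k + 3)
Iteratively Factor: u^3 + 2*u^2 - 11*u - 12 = (u + 4)*(u^2 - 2*u - 3) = (u - 3)*(u + 4)*(u + 1)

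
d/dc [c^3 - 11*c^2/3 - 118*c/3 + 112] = 3*c^2 - 22*c/3 - 118/3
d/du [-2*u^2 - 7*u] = -4*u - 7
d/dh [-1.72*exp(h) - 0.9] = -1.72*exp(h)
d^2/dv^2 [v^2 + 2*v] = 2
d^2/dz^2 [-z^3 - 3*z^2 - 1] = -6*z - 6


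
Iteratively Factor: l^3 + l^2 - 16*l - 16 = (l - 4)*(l^2 + 5*l + 4) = (l - 4)*(l + 4)*(l + 1)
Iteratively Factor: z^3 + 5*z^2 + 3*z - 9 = (z + 3)*(z^2 + 2*z - 3) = (z + 3)^2*(z - 1)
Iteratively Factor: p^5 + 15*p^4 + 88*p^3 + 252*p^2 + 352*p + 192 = (p + 4)*(p^4 + 11*p^3 + 44*p^2 + 76*p + 48) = (p + 2)*(p + 4)*(p^3 + 9*p^2 + 26*p + 24) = (p + 2)^2*(p + 4)*(p^2 + 7*p + 12) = (p + 2)^2*(p + 3)*(p + 4)*(p + 4)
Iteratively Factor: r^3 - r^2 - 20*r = (r + 4)*(r^2 - 5*r) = (r - 5)*(r + 4)*(r)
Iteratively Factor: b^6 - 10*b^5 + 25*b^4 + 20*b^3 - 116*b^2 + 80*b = (b)*(b^5 - 10*b^4 + 25*b^3 + 20*b^2 - 116*b + 80) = b*(b - 1)*(b^4 - 9*b^3 + 16*b^2 + 36*b - 80) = b*(b - 1)*(b + 2)*(b^3 - 11*b^2 + 38*b - 40) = b*(b - 5)*(b - 1)*(b + 2)*(b^2 - 6*b + 8) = b*(b - 5)*(b - 2)*(b - 1)*(b + 2)*(b - 4)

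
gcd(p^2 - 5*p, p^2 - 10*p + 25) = p - 5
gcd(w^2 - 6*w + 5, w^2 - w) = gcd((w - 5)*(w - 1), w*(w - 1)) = w - 1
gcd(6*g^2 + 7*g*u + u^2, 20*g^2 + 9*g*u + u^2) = 1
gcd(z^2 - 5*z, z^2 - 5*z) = z^2 - 5*z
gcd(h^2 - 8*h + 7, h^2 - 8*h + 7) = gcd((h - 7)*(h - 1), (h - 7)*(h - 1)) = h^2 - 8*h + 7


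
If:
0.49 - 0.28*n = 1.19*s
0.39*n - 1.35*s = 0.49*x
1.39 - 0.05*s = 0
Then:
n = -116.40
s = 27.80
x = -169.24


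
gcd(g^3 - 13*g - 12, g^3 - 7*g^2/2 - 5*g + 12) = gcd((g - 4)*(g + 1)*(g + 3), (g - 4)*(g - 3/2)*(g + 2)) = g - 4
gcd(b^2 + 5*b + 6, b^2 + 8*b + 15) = b + 3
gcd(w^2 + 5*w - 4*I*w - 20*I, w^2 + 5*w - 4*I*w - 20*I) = w^2 + w*(5 - 4*I) - 20*I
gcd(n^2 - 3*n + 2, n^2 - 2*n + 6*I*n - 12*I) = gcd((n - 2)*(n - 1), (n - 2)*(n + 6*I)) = n - 2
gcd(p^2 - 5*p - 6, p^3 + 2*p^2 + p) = p + 1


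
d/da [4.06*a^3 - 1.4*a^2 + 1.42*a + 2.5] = 12.18*a^2 - 2.8*a + 1.42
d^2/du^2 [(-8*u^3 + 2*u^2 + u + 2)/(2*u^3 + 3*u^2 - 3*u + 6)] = 2*(56*u^6 - 132*u^5 + 678*u^4 + 33*u^3 + 270*u^2 - 1044*u + 72)/(8*u^9 + 36*u^8 + 18*u^7 - 9*u^6 + 189*u^5 + 27*u^4 - 135*u^3 + 486*u^2 - 324*u + 216)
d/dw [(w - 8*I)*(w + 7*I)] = 2*w - I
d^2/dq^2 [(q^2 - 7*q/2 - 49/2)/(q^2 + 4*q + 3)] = 5*(-3*q^3 - 33*q^2 - 105*q - 107)/(q^6 + 12*q^5 + 57*q^4 + 136*q^3 + 171*q^2 + 108*q + 27)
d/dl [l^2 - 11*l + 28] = 2*l - 11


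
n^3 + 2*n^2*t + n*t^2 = n*(n + t)^2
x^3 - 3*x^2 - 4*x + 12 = (x - 3)*(x - 2)*(x + 2)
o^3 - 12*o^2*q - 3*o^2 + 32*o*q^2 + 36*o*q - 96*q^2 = (o - 3)*(o - 8*q)*(o - 4*q)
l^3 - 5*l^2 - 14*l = l*(l - 7)*(l + 2)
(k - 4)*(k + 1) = k^2 - 3*k - 4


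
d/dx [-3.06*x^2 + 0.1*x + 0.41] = 0.1 - 6.12*x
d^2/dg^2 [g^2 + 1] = 2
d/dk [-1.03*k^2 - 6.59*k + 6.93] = -2.06*k - 6.59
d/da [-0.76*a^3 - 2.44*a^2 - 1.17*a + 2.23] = -2.28*a^2 - 4.88*a - 1.17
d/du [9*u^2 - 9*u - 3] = 18*u - 9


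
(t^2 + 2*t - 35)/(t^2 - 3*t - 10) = (t + 7)/(t + 2)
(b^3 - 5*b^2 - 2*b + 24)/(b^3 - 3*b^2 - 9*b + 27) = (b^2 - 2*b - 8)/(b^2 - 9)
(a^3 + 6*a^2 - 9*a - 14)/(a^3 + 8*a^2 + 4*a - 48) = (a^2 + 8*a + 7)/(a^2 + 10*a + 24)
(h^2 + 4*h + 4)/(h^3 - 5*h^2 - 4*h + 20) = (h + 2)/(h^2 - 7*h + 10)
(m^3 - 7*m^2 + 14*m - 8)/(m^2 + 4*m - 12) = (m^2 - 5*m + 4)/(m + 6)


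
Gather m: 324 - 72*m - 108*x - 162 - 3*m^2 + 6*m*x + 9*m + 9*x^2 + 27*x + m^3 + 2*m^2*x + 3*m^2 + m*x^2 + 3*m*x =m^3 + 2*m^2*x + m*(x^2 + 9*x - 63) + 9*x^2 - 81*x + 162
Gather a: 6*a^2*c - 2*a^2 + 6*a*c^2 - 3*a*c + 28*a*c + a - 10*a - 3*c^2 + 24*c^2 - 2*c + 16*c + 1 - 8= a^2*(6*c - 2) + a*(6*c^2 + 25*c - 9) + 21*c^2 + 14*c - 7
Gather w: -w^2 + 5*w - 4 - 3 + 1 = -w^2 + 5*w - 6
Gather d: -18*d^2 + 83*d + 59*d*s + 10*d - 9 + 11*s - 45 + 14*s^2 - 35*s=-18*d^2 + d*(59*s + 93) + 14*s^2 - 24*s - 54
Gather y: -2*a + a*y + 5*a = a*y + 3*a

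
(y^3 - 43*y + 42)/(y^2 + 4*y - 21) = (y^2 - 7*y + 6)/(y - 3)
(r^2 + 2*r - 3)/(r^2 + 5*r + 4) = (r^2 + 2*r - 3)/(r^2 + 5*r + 4)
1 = 1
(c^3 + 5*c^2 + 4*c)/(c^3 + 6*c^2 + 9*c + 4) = c/(c + 1)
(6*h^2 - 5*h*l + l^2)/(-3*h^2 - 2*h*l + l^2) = (-2*h + l)/(h + l)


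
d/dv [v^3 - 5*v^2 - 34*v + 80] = 3*v^2 - 10*v - 34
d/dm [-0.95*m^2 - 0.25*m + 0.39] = -1.9*m - 0.25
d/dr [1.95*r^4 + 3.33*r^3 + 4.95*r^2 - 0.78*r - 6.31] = 7.8*r^3 + 9.99*r^2 + 9.9*r - 0.78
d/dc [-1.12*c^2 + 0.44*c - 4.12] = 0.44 - 2.24*c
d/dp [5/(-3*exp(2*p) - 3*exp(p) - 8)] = (30*exp(p) + 15)*exp(p)/(3*exp(2*p) + 3*exp(p) + 8)^2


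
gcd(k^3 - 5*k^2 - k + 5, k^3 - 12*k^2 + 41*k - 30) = k^2 - 6*k + 5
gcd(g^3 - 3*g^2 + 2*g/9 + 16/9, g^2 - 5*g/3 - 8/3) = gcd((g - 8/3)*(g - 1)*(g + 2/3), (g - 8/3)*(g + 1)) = g - 8/3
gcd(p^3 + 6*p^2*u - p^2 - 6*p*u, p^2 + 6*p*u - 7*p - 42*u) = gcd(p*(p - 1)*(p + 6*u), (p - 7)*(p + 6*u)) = p + 6*u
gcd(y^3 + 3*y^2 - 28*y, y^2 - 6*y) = y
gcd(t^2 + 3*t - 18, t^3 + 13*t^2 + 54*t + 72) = t + 6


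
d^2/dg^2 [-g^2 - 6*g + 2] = -2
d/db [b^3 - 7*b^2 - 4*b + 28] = 3*b^2 - 14*b - 4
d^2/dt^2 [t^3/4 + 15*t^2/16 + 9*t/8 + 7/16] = 3*t/2 + 15/8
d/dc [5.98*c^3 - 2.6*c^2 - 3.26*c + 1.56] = 17.94*c^2 - 5.2*c - 3.26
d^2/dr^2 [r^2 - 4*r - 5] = 2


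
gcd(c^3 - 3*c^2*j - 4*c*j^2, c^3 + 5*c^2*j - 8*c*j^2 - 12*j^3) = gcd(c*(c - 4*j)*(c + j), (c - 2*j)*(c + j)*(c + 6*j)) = c + j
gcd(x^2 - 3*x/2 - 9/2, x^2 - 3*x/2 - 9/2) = x^2 - 3*x/2 - 9/2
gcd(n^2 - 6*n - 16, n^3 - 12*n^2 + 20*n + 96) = n^2 - 6*n - 16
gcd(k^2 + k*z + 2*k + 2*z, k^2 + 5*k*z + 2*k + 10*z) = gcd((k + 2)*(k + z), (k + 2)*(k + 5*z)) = k + 2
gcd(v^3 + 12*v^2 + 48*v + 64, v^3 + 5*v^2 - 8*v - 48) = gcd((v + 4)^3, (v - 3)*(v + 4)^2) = v^2 + 8*v + 16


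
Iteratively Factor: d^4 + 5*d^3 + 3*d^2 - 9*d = (d + 3)*(d^3 + 2*d^2 - 3*d) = d*(d + 3)*(d^2 + 2*d - 3) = d*(d - 1)*(d + 3)*(d + 3)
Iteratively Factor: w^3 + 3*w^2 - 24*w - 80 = (w + 4)*(w^2 - w - 20) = (w + 4)^2*(w - 5)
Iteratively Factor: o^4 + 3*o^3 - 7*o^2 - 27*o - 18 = (o + 3)*(o^3 - 7*o - 6) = (o + 2)*(o + 3)*(o^2 - 2*o - 3) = (o - 3)*(o + 2)*(o + 3)*(o + 1)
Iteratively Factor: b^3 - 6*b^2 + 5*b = (b - 5)*(b^2 - b) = (b - 5)*(b - 1)*(b)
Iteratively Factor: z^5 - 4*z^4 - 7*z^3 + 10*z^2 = (z + 2)*(z^4 - 6*z^3 + 5*z^2) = (z - 1)*(z + 2)*(z^3 - 5*z^2) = (z - 5)*(z - 1)*(z + 2)*(z^2) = z*(z - 5)*(z - 1)*(z + 2)*(z)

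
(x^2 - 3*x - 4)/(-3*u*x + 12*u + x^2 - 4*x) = (x + 1)/(-3*u + x)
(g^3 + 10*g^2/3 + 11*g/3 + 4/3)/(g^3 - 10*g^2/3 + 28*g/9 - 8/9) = 3*(3*g^3 + 10*g^2 + 11*g + 4)/(9*g^3 - 30*g^2 + 28*g - 8)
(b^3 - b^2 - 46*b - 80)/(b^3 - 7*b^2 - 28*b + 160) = (b + 2)/(b - 4)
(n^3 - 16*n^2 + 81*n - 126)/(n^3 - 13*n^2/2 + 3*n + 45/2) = 2*(n^2 - 13*n + 42)/(2*n^2 - 7*n - 15)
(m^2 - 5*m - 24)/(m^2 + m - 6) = (m - 8)/(m - 2)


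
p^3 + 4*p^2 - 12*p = p*(p - 2)*(p + 6)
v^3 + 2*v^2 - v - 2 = (v - 1)*(v + 1)*(v + 2)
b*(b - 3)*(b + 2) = b^3 - b^2 - 6*b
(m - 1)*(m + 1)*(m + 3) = m^3 + 3*m^2 - m - 3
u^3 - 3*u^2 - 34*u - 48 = (u - 8)*(u + 2)*(u + 3)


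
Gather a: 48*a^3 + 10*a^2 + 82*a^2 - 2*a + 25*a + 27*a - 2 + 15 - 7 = 48*a^3 + 92*a^2 + 50*a + 6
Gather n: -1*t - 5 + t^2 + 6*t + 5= t^2 + 5*t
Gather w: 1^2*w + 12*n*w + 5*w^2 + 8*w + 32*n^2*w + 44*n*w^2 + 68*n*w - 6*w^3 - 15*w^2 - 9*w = -6*w^3 + w^2*(44*n - 10) + w*(32*n^2 + 80*n)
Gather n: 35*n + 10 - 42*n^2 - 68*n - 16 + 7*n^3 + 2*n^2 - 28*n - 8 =7*n^3 - 40*n^2 - 61*n - 14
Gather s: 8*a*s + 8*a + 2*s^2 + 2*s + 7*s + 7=8*a + 2*s^2 + s*(8*a + 9) + 7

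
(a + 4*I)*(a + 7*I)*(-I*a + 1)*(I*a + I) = a^4 + a^3 + 12*I*a^3 - 39*a^2 + 12*I*a^2 - 39*a - 28*I*a - 28*I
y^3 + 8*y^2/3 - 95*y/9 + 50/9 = (y - 5/3)*(y - 2/3)*(y + 5)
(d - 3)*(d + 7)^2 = d^3 + 11*d^2 + 7*d - 147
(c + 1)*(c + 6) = c^2 + 7*c + 6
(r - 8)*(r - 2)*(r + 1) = r^3 - 9*r^2 + 6*r + 16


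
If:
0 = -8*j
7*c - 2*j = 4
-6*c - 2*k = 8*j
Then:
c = 4/7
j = 0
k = -12/7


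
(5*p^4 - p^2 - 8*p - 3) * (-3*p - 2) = -15*p^5 - 10*p^4 + 3*p^3 + 26*p^2 + 25*p + 6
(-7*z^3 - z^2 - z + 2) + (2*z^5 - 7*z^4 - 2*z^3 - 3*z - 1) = 2*z^5 - 7*z^4 - 9*z^3 - z^2 - 4*z + 1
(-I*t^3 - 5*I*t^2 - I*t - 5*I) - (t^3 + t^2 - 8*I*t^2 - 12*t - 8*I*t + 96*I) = -t^3 - I*t^3 - t^2 + 3*I*t^2 + 12*t + 7*I*t - 101*I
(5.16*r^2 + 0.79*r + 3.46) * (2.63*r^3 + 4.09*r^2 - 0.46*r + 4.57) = 13.5708*r^5 + 23.1821*r^4 + 9.9573*r^3 + 37.3692*r^2 + 2.0187*r + 15.8122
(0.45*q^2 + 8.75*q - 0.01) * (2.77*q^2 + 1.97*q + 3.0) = 1.2465*q^4 + 25.124*q^3 + 18.5598*q^2 + 26.2303*q - 0.03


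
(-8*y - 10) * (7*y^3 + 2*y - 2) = -56*y^4 - 70*y^3 - 16*y^2 - 4*y + 20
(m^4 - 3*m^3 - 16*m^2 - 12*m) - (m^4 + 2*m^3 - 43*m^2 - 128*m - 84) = -5*m^3 + 27*m^2 + 116*m + 84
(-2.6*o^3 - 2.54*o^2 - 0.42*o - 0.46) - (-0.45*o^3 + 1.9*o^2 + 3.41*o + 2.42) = -2.15*o^3 - 4.44*o^2 - 3.83*o - 2.88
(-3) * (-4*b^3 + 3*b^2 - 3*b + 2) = 12*b^3 - 9*b^2 + 9*b - 6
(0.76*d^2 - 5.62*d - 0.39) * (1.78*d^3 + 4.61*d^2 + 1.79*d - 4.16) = 1.3528*d^5 - 6.5*d^4 - 25.242*d^3 - 15.0193*d^2 + 22.6811*d + 1.6224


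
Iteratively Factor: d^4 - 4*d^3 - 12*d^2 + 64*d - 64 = (d + 4)*(d^3 - 8*d^2 + 20*d - 16) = (d - 4)*(d + 4)*(d^2 - 4*d + 4) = (d - 4)*(d - 2)*(d + 4)*(d - 2)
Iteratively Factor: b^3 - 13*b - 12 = (b - 4)*(b^2 + 4*b + 3) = (b - 4)*(b + 1)*(b + 3)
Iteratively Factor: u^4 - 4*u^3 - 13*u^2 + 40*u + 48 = (u - 4)*(u^3 - 13*u - 12) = (u - 4)^2*(u^2 + 4*u + 3) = (u - 4)^2*(u + 3)*(u + 1)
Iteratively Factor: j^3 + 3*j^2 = (j)*(j^2 + 3*j) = j*(j + 3)*(j)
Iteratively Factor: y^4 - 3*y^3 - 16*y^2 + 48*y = (y)*(y^3 - 3*y^2 - 16*y + 48) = y*(y + 4)*(y^2 - 7*y + 12) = y*(y - 4)*(y + 4)*(y - 3)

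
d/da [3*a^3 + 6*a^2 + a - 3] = 9*a^2 + 12*a + 1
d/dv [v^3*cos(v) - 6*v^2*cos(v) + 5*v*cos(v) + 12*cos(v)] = -v^3*sin(v) + 6*v^2*sin(v) + 3*v^2*cos(v) - 5*v*sin(v) - 12*v*cos(v) - 12*sin(v) + 5*cos(v)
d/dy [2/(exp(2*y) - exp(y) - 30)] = (2 - 4*exp(y))*exp(y)/(-exp(2*y) + exp(y) + 30)^2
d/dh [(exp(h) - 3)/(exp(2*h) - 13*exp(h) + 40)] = (-(exp(h) - 3)*(2*exp(h) - 13) + exp(2*h) - 13*exp(h) + 40)*exp(h)/(exp(2*h) - 13*exp(h) + 40)^2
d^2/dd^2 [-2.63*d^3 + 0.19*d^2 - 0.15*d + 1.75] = 0.38 - 15.78*d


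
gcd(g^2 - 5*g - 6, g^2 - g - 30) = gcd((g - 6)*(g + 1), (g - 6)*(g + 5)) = g - 6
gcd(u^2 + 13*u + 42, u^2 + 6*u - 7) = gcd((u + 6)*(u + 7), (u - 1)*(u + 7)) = u + 7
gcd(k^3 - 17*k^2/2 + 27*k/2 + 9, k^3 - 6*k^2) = k - 6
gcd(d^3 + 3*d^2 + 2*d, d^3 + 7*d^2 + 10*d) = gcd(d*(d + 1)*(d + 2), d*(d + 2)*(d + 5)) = d^2 + 2*d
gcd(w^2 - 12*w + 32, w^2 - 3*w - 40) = w - 8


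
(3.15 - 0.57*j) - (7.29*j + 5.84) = -7.86*j - 2.69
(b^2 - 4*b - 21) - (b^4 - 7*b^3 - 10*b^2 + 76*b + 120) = -b^4 + 7*b^3 + 11*b^2 - 80*b - 141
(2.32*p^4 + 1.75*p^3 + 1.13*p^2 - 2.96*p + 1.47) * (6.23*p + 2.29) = 14.4536*p^5 + 16.2153*p^4 + 11.0474*p^3 - 15.8531*p^2 + 2.3797*p + 3.3663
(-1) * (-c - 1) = c + 1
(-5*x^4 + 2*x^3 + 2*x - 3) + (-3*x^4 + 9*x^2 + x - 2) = -8*x^4 + 2*x^3 + 9*x^2 + 3*x - 5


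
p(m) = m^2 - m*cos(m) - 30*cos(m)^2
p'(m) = m*sin(m) + 2*m + 60*sin(m)*cos(m) - cos(m)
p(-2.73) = -20.25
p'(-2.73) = 18.55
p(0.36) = -26.48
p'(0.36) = 19.69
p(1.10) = -5.46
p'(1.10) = 26.98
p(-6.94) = 34.84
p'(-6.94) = -39.45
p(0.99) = -8.59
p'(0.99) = 29.78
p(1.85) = 1.65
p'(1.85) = -10.14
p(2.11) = -2.37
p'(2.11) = -19.89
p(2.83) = -16.48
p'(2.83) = -10.03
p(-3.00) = -23.37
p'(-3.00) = 3.80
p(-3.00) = -23.37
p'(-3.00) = 3.80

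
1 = 1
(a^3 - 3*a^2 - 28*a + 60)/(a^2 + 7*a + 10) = (a^2 - 8*a + 12)/(a + 2)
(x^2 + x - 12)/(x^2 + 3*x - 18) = (x + 4)/(x + 6)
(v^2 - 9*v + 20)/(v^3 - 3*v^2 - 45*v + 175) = (v - 4)/(v^2 + 2*v - 35)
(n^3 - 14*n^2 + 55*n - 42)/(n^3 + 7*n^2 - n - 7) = (n^2 - 13*n + 42)/(n^2 + 8*n + 7)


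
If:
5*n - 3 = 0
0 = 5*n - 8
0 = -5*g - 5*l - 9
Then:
No Solution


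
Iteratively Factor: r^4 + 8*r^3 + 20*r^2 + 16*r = (r)*(r^3 + 8*r^2 + 20*r + 16) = r*(r + 2)*(r^2 + 6*r + 8) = r*(r + 2)^2*(r + 4)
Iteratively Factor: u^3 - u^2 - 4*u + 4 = (u + 2)*(u^2 - 3*u + 2) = (u - 1)*(u + 2)*(u - 2)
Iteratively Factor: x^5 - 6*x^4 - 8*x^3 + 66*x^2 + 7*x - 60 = (x - 4)*(x^4 - 2*x^3 - 16*x^2 + 2*x + 15) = (x - 4)*(x + 3)*(x^3 - 5*x^2 - x + 5) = (x - 5)*(x - 4)*(x + 3)*(x^2 - 1) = (x - 5)*(x - 4)*(x - 1)*(x + 3)*(x + 1)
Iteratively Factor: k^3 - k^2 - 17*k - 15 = (k - 5)*(k^2 + 4*k + 3) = (k - 5)*(k + 3)*(k + 1)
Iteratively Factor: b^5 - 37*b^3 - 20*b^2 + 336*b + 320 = (b + 4)*(b^4 - 4*b^3 - 21*b^2 + 64*b + 80) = (b - 4)*(b + 4)*(b^3 - 21*b - 20) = (b - 4)*(b + 4)^2*(b^2 - 4*b - 5) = (b - 4)*(b + 1)*(b + 4)^2*(b - 5)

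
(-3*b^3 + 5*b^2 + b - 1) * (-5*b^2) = 15*b^5 - 25*b^4 - 5*b^3 + 5*b^2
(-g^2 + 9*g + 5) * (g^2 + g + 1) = -g^4 + 8*g^3 + 13*g^2 + 14*g + 5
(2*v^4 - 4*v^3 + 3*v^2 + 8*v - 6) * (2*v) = 4*v^5 - 8*v^4 + 6*v^3 + 16*v^2 - 12*v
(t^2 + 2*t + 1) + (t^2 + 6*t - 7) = 2*t^2 + 8*t - 6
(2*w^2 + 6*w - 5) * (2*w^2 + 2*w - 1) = 4*w^4 + 16*w^3 - 16*w + 5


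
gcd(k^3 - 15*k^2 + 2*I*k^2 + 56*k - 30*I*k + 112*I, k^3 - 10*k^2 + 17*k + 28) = k - 7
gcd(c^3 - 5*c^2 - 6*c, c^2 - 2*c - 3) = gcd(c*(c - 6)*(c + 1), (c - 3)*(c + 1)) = c + 1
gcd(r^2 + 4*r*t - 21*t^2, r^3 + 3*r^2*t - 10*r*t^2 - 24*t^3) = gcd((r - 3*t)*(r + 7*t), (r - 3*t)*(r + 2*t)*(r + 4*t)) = r - 3*t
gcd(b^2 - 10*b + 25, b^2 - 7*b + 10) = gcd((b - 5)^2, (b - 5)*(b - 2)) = b - 5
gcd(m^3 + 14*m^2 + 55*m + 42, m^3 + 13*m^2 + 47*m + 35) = m^2 + 8*m + 7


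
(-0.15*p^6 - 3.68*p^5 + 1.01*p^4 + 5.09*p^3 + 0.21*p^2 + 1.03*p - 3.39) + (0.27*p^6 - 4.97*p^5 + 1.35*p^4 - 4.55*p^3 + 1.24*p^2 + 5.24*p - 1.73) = 0.12*p^6 - 8.65*p^5 + 2.36*p^4 + 0.54*p^3 + 1.45*p^2 + 6.27*p - 5.12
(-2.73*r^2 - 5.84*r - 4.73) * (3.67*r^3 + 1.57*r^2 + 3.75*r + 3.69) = -10.0191*r^5 - 25.7189*r^4 - 36.7654*r^3 - 39.3998*r^2 - 39.2871*r - 17.4537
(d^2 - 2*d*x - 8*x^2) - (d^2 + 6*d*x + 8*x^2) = -8*d*x - 16*x^2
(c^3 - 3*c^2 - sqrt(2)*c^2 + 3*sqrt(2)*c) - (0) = c^3 - 3*c^2 - sqrt(2)*c^2 + 3*sqrt(2)*c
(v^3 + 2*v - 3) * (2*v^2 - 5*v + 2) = 2*v^5 - 5*v^4 + 6*v^3 - 16*v^2 + 19*v - 6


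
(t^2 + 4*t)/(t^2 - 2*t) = (t + 4)/(t - 2)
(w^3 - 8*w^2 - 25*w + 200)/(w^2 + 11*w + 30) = (w^2 - 13*w + 40)/(w + 6)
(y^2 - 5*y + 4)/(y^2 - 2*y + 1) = (y - 4)/(y - 1)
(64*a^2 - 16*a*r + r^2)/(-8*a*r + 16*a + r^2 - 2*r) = (-8*a + r)/(r - 2)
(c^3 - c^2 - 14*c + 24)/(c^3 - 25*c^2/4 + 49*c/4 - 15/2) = 4*(c + 4)/(4*c - 5)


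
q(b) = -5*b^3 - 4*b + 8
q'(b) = -15*b^2 - 4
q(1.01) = -1.19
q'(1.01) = -19.30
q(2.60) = -90.28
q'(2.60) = -105.40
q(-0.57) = 11.21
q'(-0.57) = -8.87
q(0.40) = 6.08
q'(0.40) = -6.40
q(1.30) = -8.18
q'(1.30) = -29.35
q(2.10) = -46.70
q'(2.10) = -70.15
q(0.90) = 0.75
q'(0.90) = -16.15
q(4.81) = -567.66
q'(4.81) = -351.04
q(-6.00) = 1112.00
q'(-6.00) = -544.00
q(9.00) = -3673.00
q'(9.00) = -1219.00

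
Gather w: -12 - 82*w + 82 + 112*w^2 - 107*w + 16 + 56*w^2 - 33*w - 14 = 168*w^2 - 222*w + 72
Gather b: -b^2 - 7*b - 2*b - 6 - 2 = -b^2 - 9*b - 8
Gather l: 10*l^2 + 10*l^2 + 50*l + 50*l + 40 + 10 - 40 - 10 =20*l^2 + 100*l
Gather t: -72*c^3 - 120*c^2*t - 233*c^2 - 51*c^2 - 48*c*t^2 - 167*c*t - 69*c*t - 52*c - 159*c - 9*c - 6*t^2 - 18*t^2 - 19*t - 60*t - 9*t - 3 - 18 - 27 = -72*c^3 - 284*c^2 - 220*c + t^2*(-48*c - 24) + t*(-120*c^2 - 236*c - 88) - 48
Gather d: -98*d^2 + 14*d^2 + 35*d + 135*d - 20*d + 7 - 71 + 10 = -84*d^2 + 150*d - 54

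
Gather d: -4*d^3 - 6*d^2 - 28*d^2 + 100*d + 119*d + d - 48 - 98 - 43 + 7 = -4*d^3 - 34*d^2 + 220*d - 182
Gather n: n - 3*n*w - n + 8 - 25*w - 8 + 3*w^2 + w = -3*n*w + 3*w^2 - 24*w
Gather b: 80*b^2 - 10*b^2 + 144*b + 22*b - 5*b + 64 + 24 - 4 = 70*b^2 + 161*b + 84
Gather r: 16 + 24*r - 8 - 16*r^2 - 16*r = -16*r^2 + 8*r + 8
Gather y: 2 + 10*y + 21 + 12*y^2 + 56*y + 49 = 12*y^2 + 66*y + 72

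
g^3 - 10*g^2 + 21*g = g*(g - 7)*(g - 3)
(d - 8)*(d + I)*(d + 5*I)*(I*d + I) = I*d^4 - 6*d^3 - 7*I*d^3 + 42*d^2 - 13*I*d^2 + 48*d + 35*I*d + 40*I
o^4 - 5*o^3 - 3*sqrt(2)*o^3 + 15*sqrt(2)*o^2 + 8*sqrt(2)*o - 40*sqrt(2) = (o - 5)*(o - 2*sqrt(2))^2*(o + sqrt(2))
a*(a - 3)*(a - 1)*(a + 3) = a^4 - a^3 - 9*a^2 + 9*a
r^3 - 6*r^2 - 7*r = r*(r - 7)*(r + 1)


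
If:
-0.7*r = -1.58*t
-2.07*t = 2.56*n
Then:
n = -0.80859375*t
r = 2.25714285714286*t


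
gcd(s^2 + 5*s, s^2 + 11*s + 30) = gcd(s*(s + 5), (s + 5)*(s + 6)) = s + 5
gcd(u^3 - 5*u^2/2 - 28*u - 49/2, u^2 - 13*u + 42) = u - 7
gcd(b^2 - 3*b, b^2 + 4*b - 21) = b - 3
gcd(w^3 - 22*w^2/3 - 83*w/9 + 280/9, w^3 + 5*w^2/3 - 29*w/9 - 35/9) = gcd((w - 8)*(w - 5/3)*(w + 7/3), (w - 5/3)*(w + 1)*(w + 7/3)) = w^2 + 2*w/3 - 35/9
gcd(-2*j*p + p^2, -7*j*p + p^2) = p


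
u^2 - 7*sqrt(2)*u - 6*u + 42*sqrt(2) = (u - 6)*(u - 7*sqrt(2))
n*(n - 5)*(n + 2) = n^3 - 3*n^2 - 10*n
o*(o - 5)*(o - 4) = o^3 - 9*o^2 + 20*o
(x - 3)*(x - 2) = x^2 - 5*x + 6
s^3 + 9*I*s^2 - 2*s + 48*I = (s - 2*I)*(s + 3*I)*(s + 8*I)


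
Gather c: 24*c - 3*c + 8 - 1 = 21*c + 7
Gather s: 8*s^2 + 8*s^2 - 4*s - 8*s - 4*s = 16*s^2 - 16*s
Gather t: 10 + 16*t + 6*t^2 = 6*t^2 + 16*t + 10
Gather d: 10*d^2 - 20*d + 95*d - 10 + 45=10*d^2 + 75*d + 35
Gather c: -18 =-18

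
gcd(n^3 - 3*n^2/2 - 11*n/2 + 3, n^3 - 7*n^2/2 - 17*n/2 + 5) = n^2 + 3*n/2 - 1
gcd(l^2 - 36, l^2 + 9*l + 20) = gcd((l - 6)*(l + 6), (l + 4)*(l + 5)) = 1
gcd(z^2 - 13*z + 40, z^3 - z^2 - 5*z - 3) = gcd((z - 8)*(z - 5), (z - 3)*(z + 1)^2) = 1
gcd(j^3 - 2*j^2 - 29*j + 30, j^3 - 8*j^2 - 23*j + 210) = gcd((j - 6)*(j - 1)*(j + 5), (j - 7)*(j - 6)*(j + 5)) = j^2 - j - 30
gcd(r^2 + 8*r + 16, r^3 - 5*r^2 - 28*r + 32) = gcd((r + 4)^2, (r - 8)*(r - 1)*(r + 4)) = r + 4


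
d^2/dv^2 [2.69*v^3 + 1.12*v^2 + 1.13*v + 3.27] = 16.14*v + 2.24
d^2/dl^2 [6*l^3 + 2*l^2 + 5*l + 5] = 36*l + 4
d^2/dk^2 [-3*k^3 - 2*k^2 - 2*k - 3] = -18*k - 4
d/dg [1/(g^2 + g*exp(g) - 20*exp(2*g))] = (-g*exp(g) - 2*g + 40*exp(2*g) - exp(g))/(g^2 + g*exp(g) - 20*exp(2*g))^2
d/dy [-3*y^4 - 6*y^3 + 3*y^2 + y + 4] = -12*y^3 - 18*y^2 + 6*y + 1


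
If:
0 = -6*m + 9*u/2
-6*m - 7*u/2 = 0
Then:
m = 0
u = 0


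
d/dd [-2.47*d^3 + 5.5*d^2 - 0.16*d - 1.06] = -7.41*d^2 + 11.0*d - 0.16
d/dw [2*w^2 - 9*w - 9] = 4*w - 9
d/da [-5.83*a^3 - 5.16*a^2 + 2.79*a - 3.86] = -17.49*a^2 - 10.32*a + 2.79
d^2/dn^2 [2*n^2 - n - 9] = 4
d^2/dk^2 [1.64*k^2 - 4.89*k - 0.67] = 3.28000000000000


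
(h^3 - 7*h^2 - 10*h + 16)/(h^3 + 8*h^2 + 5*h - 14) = (h - 8)/(h + 7)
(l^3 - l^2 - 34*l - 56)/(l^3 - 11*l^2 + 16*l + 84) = (l + 4)/(l - 6)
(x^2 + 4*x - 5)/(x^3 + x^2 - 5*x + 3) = (x + 5)/(x^2 + 2*x - 3)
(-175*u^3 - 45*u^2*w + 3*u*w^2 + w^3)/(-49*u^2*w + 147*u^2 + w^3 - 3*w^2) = (25*u^2 + 10*u*w + w^2)/(7*u*w - 21*u + w^2 - 3*w)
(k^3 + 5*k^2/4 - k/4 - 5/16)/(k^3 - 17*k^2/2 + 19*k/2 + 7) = (8*k^2 + 6*k - 5)/(8*(k^2 - 9*k + 14))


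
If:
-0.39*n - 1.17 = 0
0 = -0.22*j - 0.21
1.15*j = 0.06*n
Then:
No Solution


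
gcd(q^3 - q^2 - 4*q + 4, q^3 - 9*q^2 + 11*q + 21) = 1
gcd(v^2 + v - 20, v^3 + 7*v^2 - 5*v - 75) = v + 5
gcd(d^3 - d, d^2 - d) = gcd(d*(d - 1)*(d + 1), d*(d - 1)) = d^2 - d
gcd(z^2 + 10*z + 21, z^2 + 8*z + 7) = z + 7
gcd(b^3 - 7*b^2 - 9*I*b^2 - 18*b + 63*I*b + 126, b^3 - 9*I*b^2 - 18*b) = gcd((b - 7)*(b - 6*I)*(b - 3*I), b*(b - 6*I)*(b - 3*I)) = b^2 - 9*I*b - 18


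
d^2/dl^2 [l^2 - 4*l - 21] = 2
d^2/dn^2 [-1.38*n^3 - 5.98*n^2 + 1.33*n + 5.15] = -8.28*n - 11.96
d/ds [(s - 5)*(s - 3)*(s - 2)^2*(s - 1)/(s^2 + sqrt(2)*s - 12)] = (s - 2)*(-(s - 5)*(s - 3)*(s - 2)*(s - 1)*(2*s + sqrt(2)) + (s^2 + sqrt(2)*s - 12)*((s - 5)*(s - 3)*(s - 2) + 2*(s - 5)*(s - 3)*(s - 1) + (s - 5)*(s - 2)*(s - 1) + (s - 3)*(s - 2)*(s - 1)))/(s^2 + sqrt(2)*s - 12)^2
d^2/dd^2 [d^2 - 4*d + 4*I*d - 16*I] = 2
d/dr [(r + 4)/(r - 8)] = -12/(r - 8)^2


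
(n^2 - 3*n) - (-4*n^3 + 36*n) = 4*n^3 + n^2 - 39*n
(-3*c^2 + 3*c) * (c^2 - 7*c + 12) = -3*c^4 + 24*c^3 - 57*c^2 + 36*c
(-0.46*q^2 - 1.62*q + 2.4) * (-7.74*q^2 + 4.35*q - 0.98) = 3.5604*q^4 + 10.5378*q^3 - 25.1722*q^2 + 12.0276*q - 2.352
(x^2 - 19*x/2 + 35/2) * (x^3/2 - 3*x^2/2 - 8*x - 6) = x^5/2 - 25*x^4/4 + 15*x^3 + 175*x^2/4 - 83*x - 105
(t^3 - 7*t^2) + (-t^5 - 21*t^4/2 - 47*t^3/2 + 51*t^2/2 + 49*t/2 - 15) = -t^5 - 21*t^4/2 - 45*t^3/2 + 37*t^2/2 + 49*t/2 - 15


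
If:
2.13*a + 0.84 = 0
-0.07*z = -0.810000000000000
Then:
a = -0.39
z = 11.57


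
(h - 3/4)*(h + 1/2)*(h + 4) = h^3 + 15*h^2/4 - 11*h/8 - 3/2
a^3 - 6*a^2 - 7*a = a*(a - 7)*(a + 1)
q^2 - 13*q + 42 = (q - 7)*(q - 6)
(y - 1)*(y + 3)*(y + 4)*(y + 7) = y^4 + 13*y^3 + 47*y^2 + 23*y - 84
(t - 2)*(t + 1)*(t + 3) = t^3 + 2*t^2 - 5*t - 6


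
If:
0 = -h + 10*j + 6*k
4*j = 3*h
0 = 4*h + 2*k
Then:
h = 0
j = 0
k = 0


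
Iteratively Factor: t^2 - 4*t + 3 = (t - 1)*(t - 3)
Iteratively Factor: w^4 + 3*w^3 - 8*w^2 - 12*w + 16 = (w - 1)*(w^3 + 4*w^2 - 4*w - 16) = (w - 1)*(w + 2)*(w^2 + 2*w - 8) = (w - 1)*(w + 2)*(w + 4)*(w - 2)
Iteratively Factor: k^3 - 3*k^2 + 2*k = (k - 2)*(k^2 - k) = k*(k - 2)*(k - 1)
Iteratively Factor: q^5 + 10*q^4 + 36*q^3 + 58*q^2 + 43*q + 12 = (q + 1)*(q^4 + 9*q^3 + 27*q^2 + 31*q + 12) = (q + 1)^2*(q^3 + 8*q^2 + 19*q + 12) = (q + 1)^2*(q + 4)*(q^2 + 4*q + 3) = (q + 1)^2*(q + 3)*(q + 4)*(q + 1)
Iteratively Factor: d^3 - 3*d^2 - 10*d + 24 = (d - 2)*(d^2 - d - 12) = (d - 4)*(d - 2)*(d + 3)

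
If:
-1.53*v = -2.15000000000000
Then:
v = 1.41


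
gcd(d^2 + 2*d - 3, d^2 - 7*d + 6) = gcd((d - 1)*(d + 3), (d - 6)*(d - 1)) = d - 1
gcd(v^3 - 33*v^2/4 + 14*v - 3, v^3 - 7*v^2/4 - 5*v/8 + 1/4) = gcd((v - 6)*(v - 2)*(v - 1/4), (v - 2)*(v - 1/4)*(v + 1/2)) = v^2 - 9*v/4 + 1/2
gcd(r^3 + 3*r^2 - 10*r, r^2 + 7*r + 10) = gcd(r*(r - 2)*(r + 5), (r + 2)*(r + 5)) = r + 5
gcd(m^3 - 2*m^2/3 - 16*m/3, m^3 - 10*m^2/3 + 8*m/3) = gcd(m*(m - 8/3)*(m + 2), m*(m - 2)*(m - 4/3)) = m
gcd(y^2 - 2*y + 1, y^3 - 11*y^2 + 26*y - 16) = y - 1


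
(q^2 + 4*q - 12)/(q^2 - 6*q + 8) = (q + 6)/(q - 4)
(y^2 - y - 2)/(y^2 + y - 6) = (y + 1)/(y + 3)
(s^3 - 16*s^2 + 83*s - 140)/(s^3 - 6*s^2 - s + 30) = (s^2 - 11*s + 28)/(s^2 - s - 6)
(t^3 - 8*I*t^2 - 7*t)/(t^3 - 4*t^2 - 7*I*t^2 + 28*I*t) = (t - I)/(t - 4)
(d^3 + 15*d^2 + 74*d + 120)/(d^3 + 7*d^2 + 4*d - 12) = (d^2 + 9*d + 20)/(d^2 + d - 2)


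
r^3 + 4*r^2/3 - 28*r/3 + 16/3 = (r - 2)*(r - 2/3)*(r + 4)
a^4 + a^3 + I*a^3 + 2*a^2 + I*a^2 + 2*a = a*(a + 2*I)*(-I*a - I)*(I*a + 1)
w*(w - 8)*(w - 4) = w^3 - 12*w^2 + 32*w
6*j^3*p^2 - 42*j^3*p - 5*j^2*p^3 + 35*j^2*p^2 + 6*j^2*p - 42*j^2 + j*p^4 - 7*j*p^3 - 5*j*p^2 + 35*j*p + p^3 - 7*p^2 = (-3*j + p)*(-2*j + p)*(p - 7)*(j*p + 1)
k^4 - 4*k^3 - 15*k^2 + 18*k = k*(k - 6)*(k - 1)*(k + 3)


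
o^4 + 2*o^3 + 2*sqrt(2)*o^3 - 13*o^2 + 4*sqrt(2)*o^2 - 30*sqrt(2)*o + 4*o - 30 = (o - 3)*(o + 5)*(o + sqrt(2))^2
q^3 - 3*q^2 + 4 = (q - 2)^2*(q + 1)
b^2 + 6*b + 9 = (b + 3)^2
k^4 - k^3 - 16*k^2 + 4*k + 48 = (k - 4)*(k - 2)*(k + 2)*(k + 3)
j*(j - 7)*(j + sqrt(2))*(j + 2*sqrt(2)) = j^4 - 7*j^3 + 3*sqrt(2)*j^3 - 21*sqrt(2)*j^2 + 4*j^2 - 28*j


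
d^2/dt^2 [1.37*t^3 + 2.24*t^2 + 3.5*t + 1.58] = 8.22*t + 4.48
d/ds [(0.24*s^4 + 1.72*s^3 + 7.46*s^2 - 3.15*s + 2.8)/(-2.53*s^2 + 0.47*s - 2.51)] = (-1.2144*s^5 - 4.0132*s^4 - 0.7928*s^3 - 17.4149*s^2 - 23.2812*s + 6.5905)/(6.4009*s^4 - 2.3782*s^3 + 12.9215*s^2 - 2.3594*s + 6.3001)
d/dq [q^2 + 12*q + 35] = 2*q + 12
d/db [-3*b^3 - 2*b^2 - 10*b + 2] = -9*b^2 - 4*b - 10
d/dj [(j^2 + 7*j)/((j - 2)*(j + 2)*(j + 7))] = (-j^2 - 4)/(j^4 - 8*j^2 + 16)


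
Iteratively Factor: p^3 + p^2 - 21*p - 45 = (p + 3)*(p^2 - 2*p - 15) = (p + 3)^2*(p - 5)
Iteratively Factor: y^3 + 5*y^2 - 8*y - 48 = (y + 4)*(y^2 + y - 12) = (y + 4)^2*(y - 3)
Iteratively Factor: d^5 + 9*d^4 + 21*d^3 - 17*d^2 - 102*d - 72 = (d + 1)*(d^4 + 8*d^3 + 13*d^2 - 30*d - 72) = (d - 2)*(d + 1)*(d^3 + 10*d^2 + 33*d + 36) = (d - 2)*(d + 1)*(d + 3)*(d^2 + 7*d + 12) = (d - 2)*(d + 1)*(d + 3)^2*(d + 4)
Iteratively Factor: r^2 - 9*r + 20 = (r - 5)*(r - 4)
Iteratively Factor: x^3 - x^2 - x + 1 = (x - 1)*(x^2 - 1) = (x - 1)*(x + 1)*(x - 1)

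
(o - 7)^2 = o^2 - 14*o + 49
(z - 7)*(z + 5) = z^2 - 2*z - 35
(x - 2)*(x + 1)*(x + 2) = x^3 + x^2 - 4*x - 4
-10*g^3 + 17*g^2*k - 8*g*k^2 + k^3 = (-5*g + k)*(-2*g + k)*(-g + k)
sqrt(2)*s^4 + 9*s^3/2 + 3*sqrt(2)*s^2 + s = s*(s + sqrt(2))^2*(sqrt(2)*s + 1/2)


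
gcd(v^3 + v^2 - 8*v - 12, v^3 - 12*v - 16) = v^2 + 4*v + 4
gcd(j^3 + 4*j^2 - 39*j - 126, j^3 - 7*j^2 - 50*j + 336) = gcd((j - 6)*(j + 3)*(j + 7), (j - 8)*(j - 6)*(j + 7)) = j^2 + j - 42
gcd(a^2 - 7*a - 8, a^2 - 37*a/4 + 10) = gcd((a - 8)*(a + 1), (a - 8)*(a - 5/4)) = a - 8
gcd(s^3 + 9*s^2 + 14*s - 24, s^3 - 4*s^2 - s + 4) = s - 1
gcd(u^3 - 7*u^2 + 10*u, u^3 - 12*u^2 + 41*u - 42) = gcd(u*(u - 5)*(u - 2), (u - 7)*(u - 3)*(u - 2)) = u - 2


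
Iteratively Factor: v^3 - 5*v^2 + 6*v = (v - 2)*(v^2 - 3*v) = (v - 3)*(v - 2)*(v)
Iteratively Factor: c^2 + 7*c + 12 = (c + 4)*(c + 3)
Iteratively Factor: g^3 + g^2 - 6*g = (g - 2)*(g^2 + 3*g) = (g - 2)*(g + 3)*(g)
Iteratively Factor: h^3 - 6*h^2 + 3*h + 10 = (h + 1)*(h^2 - 7*h + 10) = (h - 5)*(h + 1)*(h - 2)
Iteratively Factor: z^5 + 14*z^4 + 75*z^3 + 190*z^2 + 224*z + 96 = (z + 2)*(z^4 + 12*z^3 + 51*z^2 + 88*z + 48) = (z + 2)*(z + 4)*(z^3 + 8*z^2 + 19*z + 12) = (z + 2)*(z + 3)*(z + 4)*(z^2 + 5*z + 4) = (z + 2)*(z + 3)*(z + 4)^2*(z + 1)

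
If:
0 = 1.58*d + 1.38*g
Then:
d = -0.873417721518987*g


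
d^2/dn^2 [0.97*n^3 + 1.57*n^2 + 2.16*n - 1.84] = 5.82*n + 3.14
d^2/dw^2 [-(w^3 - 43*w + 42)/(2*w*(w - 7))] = 6*(-w^3 - 21*w^2 + 147*w - 343)/(w^3*(w^3 - 21*w^2 + 147*w - 343))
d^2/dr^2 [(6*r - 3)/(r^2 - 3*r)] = 6*(2*r^3 - 3*r^2 + 9*r - 9)/(r^3*(r^3 - 9*r^2 + 27*r - 27))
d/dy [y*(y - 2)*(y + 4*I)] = 3*y^2 + y*(-4 + 8*I) - 8*I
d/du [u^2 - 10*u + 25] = 2*u - 10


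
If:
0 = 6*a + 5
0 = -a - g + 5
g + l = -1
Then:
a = -5/6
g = 35/6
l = -41/6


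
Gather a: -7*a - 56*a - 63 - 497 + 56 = -63*a - 504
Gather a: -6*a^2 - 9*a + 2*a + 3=-6*a^2 - 7*a + 3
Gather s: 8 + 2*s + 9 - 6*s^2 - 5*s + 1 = -6*s^2 - 3*s + 18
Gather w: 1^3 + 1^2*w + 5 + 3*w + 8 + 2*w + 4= 6*w + 18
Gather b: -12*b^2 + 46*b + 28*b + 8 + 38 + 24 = -12*b^2 + 74*b + 70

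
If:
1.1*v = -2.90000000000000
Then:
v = -2.64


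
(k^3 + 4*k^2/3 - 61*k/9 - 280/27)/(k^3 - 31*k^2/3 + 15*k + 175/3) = (k^2 - k/3 - 56/9)/(k^2 - 12*k + 35)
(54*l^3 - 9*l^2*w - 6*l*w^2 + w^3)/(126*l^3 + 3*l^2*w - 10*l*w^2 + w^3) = (-3*l + w)/(-7*l + w)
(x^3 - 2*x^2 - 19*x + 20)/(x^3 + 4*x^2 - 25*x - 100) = (x - 1)/(x + 5)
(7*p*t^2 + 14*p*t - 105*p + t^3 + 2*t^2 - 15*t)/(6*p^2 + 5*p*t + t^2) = (7*p*t^2 + 14*p*t - 105*p + t^3 + 2*t^2 - 15*t)/(6*p^2 + 5*p*t + t^2)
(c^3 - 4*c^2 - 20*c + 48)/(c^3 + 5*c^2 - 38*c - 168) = (c - 2)/(c + 7)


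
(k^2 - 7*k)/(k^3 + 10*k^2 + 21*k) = (k - 7)/(k^2 + 10*k + 21)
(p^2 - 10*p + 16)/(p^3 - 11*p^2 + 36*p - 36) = (p - 8)/(p^2 - 9*p + 18)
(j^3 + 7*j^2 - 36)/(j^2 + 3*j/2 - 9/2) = 2*(j^2 + 4*j - 12)/(2*j - 3)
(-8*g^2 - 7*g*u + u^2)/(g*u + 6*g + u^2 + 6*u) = (-8*g + u)/(u + 6)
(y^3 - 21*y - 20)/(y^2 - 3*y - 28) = (y^2 - 4*y - 5)/(y - 7)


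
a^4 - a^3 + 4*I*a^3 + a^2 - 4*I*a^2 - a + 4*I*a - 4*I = (a - 1)*(a - I)*(a + I)*(a + 4*I)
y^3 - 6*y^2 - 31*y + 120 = (y - 8)*(y - 3)*(y + 5)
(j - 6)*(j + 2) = j^2 - 4*j - 12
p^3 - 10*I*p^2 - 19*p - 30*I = (p - 6*I)*(p - 5*I)*(p + I)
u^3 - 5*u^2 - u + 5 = (u - 5)*(u - 1)*(u + 1)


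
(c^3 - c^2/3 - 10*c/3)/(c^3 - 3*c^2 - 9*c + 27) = c*(3*c^2 - c - 10)/(3*(c^3 - 3*c^2 - 9*c + 27))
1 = 1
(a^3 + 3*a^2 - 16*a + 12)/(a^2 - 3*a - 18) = (-a^3 - 3*a^2 + 16*a - 12)/(-a^2 + 3*a + 18)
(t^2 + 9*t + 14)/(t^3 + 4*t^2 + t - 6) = (t + 7)/(t^2 + 2*t - 3)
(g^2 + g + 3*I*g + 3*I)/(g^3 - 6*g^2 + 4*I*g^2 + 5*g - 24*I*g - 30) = (g^2 + g*(1 + 3*I) + 3*I)/(g^3 + g^2*(-6 + 4*I) + g*(5 - 24*I) - 30)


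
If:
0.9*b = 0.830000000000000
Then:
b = 0.92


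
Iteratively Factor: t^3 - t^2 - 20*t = (t)*(t^2 - t - 20) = t*(t - 5)*(t + 4)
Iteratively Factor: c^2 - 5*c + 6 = (c - 3)*(c - 2)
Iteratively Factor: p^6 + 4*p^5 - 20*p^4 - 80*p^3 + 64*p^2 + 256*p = (p)*(p^5 + 4*p^4 - 20*p^3 - 80*p^2 + 64*p + 256) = p*(p + 4)*(p^4 - 20*p^2 + 64) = p*(p + 4)^2*(p^3 - 4*p^2 - 4*p + 16) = p*(p + 2)*(p + 4)^2*(p^2 - 6*p + 8) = p*(p - 2)*(p + 2)*(p + 4)^2*(p - 4)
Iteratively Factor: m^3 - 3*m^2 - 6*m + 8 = (m - 4)*(m^2 + m - 2) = (m - 4)*(m - 1)*(m + 2)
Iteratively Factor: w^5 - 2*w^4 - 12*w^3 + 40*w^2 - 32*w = (w - 2)*(w^4 - 12*w^2 + 16*w) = (w - 2)*(w + 4)*(w^3 - 4*w^2 + 4*w) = w*(w - 2)*(w + 4)*(w^2 - 4*w + 4) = w*(w - 2)^2*(w + 4)*(w - 2)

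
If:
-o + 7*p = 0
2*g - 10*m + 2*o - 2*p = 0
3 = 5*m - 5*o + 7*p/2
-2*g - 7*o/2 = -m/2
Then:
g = 1434/1447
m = 150/1447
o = -798/1447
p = -114/1447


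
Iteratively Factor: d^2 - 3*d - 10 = (d - 5)*(d + 2)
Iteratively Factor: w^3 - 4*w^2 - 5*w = (w + 1)*(w^2 - 5*w) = w*(w + 1)*(w - 5)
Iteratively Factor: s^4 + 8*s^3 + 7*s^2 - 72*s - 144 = (s + 4)*(s^3 + 4*s^2 - 9*s - 36) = (s + 3)*(s + 4)*(s^2 + s - 12) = (s + 3)*(s + 4)^2*(s - 3)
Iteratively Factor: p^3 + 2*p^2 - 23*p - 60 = (p - 5)*(p^2 + 7*p + 12) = (p - 5)*(p + 4)*(p + 3)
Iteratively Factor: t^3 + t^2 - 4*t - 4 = (t - 2)*(t^2 + 3*t + 2) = (t - 2)*(t + 2)*(t + 1)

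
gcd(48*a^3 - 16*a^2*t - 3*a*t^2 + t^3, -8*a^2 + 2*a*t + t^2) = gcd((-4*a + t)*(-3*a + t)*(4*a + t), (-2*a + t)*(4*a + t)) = 4*a + t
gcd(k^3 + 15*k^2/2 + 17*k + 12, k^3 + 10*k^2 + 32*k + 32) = k^2 + 6*k + 8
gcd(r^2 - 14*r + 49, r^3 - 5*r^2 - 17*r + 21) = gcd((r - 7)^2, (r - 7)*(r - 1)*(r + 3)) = r - 7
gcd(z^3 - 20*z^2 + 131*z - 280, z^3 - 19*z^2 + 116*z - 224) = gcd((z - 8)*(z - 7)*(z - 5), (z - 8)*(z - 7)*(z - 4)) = z^2 - 15*z + 56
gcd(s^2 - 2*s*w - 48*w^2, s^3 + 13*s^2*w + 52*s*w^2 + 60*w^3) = s + 6*w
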